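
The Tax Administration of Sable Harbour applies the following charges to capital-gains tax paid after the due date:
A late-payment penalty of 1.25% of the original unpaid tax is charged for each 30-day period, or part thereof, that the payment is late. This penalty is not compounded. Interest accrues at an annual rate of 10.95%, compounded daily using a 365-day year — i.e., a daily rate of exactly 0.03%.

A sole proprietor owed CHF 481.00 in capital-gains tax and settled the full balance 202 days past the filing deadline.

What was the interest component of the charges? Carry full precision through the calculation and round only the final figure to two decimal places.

CHF 30.05

Interest: CHF 481.00 × ((1 + 0.0003)^202 − 1) = CHF 481.00 × 0.06246418… = CHF 30.0453…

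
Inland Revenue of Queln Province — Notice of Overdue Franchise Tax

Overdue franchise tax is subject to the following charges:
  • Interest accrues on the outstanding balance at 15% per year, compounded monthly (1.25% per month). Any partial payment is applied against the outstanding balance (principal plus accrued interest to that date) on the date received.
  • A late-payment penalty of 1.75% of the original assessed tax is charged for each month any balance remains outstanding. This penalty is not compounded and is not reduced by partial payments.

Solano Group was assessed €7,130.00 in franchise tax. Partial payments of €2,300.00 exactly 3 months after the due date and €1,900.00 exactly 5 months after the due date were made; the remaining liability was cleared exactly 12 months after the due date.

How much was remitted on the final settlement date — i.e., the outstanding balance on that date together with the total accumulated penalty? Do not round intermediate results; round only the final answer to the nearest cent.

Balance at month 3: €7,130.0000 × (1 + 0.0125)^3 = €7,400.7311…
After €2,300.00 payment: €7,400.7311… − €2,300.00 = €5,100.7311…
Balance at month 5: €5,100.7311… × (1 + 0.0125)^2 = €5,229.0464…
After €1,900.00 payment: €5,229.0464… − €1,900.00 = €3,329.0464…
Balance at month 12: €3,329.0464… × (1 + 0.0125)^7 = €3,631.4918…
Penalty: 12 × 1.75% × €7,130.00 = €1,497.30
Final settlement = outstanding balance + penalty = €3,631.4918… + €1,497.30 = €5,128.79

€5,128.79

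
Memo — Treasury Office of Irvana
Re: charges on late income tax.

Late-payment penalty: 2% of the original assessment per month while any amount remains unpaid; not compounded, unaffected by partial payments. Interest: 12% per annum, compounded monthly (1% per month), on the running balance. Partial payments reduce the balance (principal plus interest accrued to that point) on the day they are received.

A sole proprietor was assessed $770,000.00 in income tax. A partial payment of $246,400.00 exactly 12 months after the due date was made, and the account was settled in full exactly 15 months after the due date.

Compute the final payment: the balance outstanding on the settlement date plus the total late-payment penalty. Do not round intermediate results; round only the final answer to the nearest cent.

Balance at month 12: $770,000.0000 × (1 + 0.01)^12 = $867,655.2732…
After $246,400.00 payment: $867,655.2732… − $246,400.00 = $621,255.2732…
Balance at month 15: $621,255.2732… × (1 + 0.01)^3 = $640,079.9292…
Penalty: 15 × 2% × $770,000.00 = $231,000.00
Final settlement = outstanding balance + penalty = $640,079.9292… + $231,000.00 = $871,079.93

$871,079.93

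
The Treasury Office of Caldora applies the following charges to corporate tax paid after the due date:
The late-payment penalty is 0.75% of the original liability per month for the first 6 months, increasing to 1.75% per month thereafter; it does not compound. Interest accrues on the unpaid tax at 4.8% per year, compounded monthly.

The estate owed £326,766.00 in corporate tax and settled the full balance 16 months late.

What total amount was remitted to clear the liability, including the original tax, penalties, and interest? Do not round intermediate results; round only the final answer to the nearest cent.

Penalty, months 1–6: 6 × 0.75% × £326,766.00 = £14,704.47
Penalty, months 7–16: 10 × 1.75% × £326,766.00 = £57,184.05
Interest (4.8%/yr ÷ 12 = 0.4%/month): £326,766.00 × ((1 + 0.004)^16 − 1) = £21,552.2797…
Total = £326,766.00 + £71,888.5200 + £21,552.2797… = £420,206.80

£420,206.80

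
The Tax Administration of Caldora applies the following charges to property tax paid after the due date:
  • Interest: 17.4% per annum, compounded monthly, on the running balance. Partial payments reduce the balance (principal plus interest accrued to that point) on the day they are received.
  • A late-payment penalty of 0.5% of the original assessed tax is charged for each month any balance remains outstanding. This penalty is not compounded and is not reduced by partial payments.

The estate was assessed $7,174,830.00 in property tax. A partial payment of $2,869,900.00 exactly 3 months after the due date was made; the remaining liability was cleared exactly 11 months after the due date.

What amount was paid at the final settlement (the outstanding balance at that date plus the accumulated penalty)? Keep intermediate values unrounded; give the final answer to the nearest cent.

Monthly rate = 17.4% ÷ 12 = 1.45%
Balance at month 3: $7,174,830.0000 × (1 + 0.0145)^3 = $7,491,482.5024…
After $2,869,900.00 payment: $7,491,482.5024… − $2,869,900.00 = $4,621,582.5024…
Balance at month 11: $4,621,582.5024… × (1 + 0.0145)^8 = $5,185,696.8072…
Penalty: 11 × 0.5% × $7,174,830.00 = $394,615.65
Final settlement = outstanding balance + penalty = $5,185,696.8072… + $394,615.65 = $5,580,312.46

$5,580,312.46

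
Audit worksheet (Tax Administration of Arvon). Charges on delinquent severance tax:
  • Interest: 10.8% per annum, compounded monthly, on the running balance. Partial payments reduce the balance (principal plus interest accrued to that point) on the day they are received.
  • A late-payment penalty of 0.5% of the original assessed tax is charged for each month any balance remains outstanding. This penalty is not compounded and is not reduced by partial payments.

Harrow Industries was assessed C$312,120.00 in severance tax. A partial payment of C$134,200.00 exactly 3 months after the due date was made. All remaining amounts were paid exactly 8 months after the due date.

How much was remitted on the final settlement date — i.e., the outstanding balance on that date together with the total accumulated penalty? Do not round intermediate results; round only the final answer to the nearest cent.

C$207,449.53

Monthly rate = 10.8% ÷ 12 = 0.9%
Balance at month 3: C$312,120.0000 × (1 + 0.009)^3 = C$320,623.3127…
After C$134,200.00 payment: C$320,623.3127… − C$134,200.00 = C$186,423.3127…
Balance at month 8: C$186,423.3127… × (1 + 0.009)^5 = C$194,964.7298…
Penalty: 8 × 0.5% × C$312,120.00 = C$12,484.80
Final settlement = outstanding balance + penalty = C$194,964.7298… + C$12,484.80 = C$207,449.53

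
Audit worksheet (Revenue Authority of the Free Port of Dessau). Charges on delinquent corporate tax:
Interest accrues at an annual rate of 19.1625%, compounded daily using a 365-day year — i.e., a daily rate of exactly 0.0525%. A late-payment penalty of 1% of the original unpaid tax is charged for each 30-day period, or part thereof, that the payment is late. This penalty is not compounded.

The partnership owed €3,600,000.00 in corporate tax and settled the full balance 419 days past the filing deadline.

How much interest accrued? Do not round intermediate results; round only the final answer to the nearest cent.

Interest: €3,600,000.00 × ((1 + 0.000525)^419 − 1) = €3,600,000.00 × 0.24597366… = €885,505.1593…

€885,505.16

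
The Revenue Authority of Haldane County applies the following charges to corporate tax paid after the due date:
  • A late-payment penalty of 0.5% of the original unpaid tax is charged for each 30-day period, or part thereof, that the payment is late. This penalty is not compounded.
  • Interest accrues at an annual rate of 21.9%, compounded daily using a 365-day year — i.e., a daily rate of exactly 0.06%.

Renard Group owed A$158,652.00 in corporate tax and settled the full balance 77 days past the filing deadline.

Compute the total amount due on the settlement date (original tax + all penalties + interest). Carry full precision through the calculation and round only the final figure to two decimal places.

Penalty periods: ⌈77/30⌉ = 3; penalty = 3 × 0.5% × A$158,652.00 = A$2,379.78
Interest: A$158,652.00 × ((1 + 0.0006)^77 − 1) = A$158,652.00 × 0.04726934… = A$7,499.3749…
Total = A$158,652.00 + A$2,379.7800 + A$7,499.3749… = A$168,531.15

A$168,531.15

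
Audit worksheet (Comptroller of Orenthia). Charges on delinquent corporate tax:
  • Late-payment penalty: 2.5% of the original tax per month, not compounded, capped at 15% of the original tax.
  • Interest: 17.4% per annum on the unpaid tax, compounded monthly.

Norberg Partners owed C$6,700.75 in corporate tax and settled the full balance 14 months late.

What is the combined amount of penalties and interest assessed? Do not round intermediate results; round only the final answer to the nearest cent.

C$2,501.31

Penalty (uncapped): 14 × 2.5% × C$6,700.75 = C$2,345.26…; cap = 15% × C$6,700.75 = C$1,005.11… → penalty = C$1,005.11…
Interest (17.4%/yr ÷ 12 = 1.45%/month): C$6,700.75 × ((1 + 0.0145)^14 − 1) = C$1,496.1971…
Penalties + interest = C$1,005.1125 + C$1,496.1971… = C$2,501.31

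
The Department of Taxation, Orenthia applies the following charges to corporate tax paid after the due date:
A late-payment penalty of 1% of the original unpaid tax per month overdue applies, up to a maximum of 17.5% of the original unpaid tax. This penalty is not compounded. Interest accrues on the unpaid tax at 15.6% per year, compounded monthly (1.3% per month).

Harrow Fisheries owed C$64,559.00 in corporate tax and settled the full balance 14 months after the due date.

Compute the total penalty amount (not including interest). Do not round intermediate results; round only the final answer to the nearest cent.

C$9,038.26

Penalty: 14 × 1% × C$64,559.00 = C$9,038.26 (below the 17.5% cap of C$11,297.83…)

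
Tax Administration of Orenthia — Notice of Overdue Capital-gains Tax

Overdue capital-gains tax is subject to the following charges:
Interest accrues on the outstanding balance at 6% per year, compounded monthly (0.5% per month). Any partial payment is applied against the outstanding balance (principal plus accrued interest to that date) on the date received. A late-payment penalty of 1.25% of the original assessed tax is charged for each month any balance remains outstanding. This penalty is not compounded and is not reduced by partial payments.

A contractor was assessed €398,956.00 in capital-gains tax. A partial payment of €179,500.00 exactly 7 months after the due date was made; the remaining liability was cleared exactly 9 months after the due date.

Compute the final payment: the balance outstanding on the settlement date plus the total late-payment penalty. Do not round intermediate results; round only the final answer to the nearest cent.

Balance at month 7: €398,956.0000 × (1 + 0.005)^7 = €413,130.6661…
After €179,500.00 payment: €413,130.6661… − €179,500.00 = €233,630.6661…
Balance at month 9: €233,630.6661… × (1 + 0.005)^2 = €235,972.8135…
Penalty: 9 × 1.25% × €398,956.00 = €44,882.55
Final settlement = outstanding balance + penalty = €235,972.8135… + €44,882.55 = €280,855.36

€280,855.36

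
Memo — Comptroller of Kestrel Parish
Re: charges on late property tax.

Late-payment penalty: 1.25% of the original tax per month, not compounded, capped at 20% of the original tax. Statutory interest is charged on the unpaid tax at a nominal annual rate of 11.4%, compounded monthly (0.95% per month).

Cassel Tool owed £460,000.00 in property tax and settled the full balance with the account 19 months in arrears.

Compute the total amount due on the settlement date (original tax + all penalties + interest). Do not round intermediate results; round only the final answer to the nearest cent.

£642,526.18

Penalty (uncapped): 19 × 1.25% × £460,000.00 = £109,250.00; cap = 20% × £460,000.00 = £92,000.00 → penalty = £92,000.00
Interest: £460,000.00 × ((1 + 0.0095)^19 − 1) = £460,000.00 × 0.1967960… = £90,526.1769…
Total = £460,000.00 + £92,000.0000 + £90,526.1769… = £642,526.18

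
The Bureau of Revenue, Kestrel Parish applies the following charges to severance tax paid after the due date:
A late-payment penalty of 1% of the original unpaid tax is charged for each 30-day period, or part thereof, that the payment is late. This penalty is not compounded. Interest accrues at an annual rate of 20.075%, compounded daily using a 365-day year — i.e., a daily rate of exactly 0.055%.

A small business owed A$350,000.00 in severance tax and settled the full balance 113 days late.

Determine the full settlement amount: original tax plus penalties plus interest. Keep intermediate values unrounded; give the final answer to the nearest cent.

Penalty periods: ⌈113/30⌉ = 4; penalty = 4 × 1% × A$350,000.00 = A$14,000.00
Interest: A$350,000.00 × ((1 + 0.00055)^113 − 1) = A$350,000.00 × 0.06410377… = A$22,436.3197…
Total = A$350,000.00 + A$14,000.0000 + A$22,436.3197… = A$386,436.32

A$386,436.32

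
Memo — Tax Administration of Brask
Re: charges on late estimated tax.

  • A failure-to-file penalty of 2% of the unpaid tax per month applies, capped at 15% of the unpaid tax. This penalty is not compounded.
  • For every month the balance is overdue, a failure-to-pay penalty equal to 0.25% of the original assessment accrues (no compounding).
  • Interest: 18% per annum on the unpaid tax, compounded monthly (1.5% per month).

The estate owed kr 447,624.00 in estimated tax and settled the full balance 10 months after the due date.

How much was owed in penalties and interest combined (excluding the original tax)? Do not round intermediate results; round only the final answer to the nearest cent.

kr 150,196.13

Failure-to-file: 10 × 2% × kr 447,624.00 = kr 89,524.80, capped at 15% × kr 447,624.00 = kr 67,143.60
Failure-to-pay penalty = 0.25% × kr 447,624.00 × 10 mo = kr 11,190.60
Interest: kr 447,624.00 × ((1 + 0.015)^10 − 1) = kr 447,624.00 × 0.1605408… = kr 71,861.9263…
Penalties + interest = kr 78,334.2000 + kr 71,861.9263… = kr 150,196.13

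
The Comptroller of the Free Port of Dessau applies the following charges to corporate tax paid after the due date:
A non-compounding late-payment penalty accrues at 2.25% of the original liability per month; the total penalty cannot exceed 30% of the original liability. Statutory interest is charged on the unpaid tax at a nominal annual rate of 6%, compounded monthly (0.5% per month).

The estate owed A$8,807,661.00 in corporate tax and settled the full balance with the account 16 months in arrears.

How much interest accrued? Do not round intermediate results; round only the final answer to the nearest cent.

Interest: A$8,807,661.00 × ((1 + 0.005)^16 − 1) = A$8,807,661.00 × 0.0830712… = A$731,662.5393…

A$731,662.54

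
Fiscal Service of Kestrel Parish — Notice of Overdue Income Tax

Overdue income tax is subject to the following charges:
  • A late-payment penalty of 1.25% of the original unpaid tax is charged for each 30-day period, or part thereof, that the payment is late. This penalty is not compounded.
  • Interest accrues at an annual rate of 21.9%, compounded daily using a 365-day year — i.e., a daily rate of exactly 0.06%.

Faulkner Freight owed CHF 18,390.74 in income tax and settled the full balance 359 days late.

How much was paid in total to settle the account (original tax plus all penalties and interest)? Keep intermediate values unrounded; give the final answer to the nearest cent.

Penalty periods: ⌈359/30⌉ = 12; penalty = 12 × 1.25% × CHF 18,390.74 = CHF 2,758.61…
Interest: CHF 18,390.74 × ((1 + 0.0006)^359 − 1) = CHF 18,390.74 × 0.24027782… = CHF 4,418.8870…
Total = CHF 18,390.74 + CHF 2,758.6110 + CHF 4,418.8870… = CHF 25,568.24

CHF 25,568.24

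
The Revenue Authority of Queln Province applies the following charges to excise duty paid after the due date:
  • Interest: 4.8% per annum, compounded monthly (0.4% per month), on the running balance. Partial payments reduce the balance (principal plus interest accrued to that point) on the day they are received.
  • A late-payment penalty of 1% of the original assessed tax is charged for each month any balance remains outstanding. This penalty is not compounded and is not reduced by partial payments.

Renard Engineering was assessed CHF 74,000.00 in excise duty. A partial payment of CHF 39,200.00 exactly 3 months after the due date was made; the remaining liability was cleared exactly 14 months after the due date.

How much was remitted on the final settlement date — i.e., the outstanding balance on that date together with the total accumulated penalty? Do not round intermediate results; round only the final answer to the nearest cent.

CHF 47,653.77

Balance at month 3: CHF 74,000.0000 × (1 + 0.004)^3 = CHF 74,891.5567…
After CHF 39,200.00 payment: CHF 74,891.5567… − CHF 39,200.00 = CHF 35,691.5567…
Balance at month 14: CHF 35,691.5567… × (1 + 0.004)^11 = CHF 37,293.7737…
Penalty: 14 × 1% × CHF 74,000.00 = CHF 10,360.00
Final settlement = outstanding balance + penalty = CHF 37,293.7737… + CHF 10,360.00 = CHF 47,653.77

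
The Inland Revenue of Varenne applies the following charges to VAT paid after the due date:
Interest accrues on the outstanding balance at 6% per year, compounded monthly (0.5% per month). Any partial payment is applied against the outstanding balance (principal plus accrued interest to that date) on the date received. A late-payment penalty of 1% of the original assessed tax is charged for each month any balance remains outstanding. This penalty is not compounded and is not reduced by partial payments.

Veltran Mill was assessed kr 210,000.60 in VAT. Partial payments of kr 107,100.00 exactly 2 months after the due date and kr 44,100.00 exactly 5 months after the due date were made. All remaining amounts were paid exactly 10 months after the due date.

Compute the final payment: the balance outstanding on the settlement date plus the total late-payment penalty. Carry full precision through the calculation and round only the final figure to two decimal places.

kr 85,066.81

Balance at month 2: kr 210,000.6000 × (1 + 0.005)^2 = kr 212,105.8560…
After kr 107,100.00 payment: kr 212,105.8560… − kr 107,100.00 = kr 105,005.8560…
Balance at month 5: kr 105,005.8560… × (1 + 0.005)^3 = kr 106,588.8324…
After kr 44,100.00 payment: kr 106,588.8324… − kr 44,100.00 = kr 62,488.8324…
Balance at month 10: kr 62,488.8324… × (1 + 0.005)^5 = kr 64,066.7537…
Penalty: 10 × 1% × kr 210,000.60 = kr 21,000.06
Final settlement = outstanding balance + penalty = kr 64,066.7537… + kr 21,000.06 = kr 85,066.81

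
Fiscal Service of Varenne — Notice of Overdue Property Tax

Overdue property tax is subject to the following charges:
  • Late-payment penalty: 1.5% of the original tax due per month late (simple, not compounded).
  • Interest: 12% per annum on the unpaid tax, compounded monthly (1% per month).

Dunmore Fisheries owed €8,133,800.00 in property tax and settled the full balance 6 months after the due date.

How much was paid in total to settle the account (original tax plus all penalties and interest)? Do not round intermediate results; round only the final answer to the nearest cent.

Late-payment penalty = 1.5% × €8,133,800.00 × 6 mo = €732,042.00
Interest: €8,133,800.00 × ((1 + 0.01)^6 − 1) = €8,133,800.00 × 0.0615202… = €500,392.6010…
Total = €8,133,800.00 + €732,042.0000 + €500,392.6010… = €9,366,234.60

€9,366,234.60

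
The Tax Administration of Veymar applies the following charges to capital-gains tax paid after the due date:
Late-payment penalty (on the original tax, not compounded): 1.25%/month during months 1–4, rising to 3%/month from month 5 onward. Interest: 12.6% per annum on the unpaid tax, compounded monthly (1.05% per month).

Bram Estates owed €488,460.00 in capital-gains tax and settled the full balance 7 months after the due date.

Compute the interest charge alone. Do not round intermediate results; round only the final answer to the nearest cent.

€37,052.72

Interest: €488,460.00 × ((1 + 0.0105)^7 − 1) = €488,460.00 × 0.0758562… = €37,052.7170…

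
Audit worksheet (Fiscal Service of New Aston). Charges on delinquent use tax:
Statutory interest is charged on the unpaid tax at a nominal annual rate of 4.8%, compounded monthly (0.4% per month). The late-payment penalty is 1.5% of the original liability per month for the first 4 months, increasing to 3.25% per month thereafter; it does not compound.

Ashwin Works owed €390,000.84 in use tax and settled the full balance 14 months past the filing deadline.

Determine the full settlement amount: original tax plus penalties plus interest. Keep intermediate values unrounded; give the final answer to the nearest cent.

Penalty, months 1–4: 4 × 1.5% × €390,000.84 = €23,400.05…
Penalty, months 5–14: 10 × 3.25% × €390,000.84 = €126,750.27…
Interest: €390,000.84 × ((1 + 0.004)^14 − 1) = €390,000.84 × 0.0574796… = €22,417.0745…
Total = €390,000.84 + €150,150.3234 + €22,417.0745… = €562,568.24

€562,568.24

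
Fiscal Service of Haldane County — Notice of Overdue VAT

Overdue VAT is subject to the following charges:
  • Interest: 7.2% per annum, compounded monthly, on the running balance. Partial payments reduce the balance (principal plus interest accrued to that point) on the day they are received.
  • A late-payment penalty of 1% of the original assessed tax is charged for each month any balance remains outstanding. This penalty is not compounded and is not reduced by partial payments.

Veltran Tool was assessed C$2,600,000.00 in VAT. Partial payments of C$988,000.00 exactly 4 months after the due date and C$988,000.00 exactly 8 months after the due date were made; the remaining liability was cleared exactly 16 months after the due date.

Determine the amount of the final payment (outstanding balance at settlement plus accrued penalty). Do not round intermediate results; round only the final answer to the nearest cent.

C$1,179,189.70

Monthly rate = 7.2% ÷ 12 = 0.6%
Balance at month 4: C$2,600,000.0000 × (1 + 0.006)^4 = C$2,662,963.8498…
After C$988,000.00 payment: C$2,662,963.8498… − C$988,000.00 = C$1,674,963.8498…
Balance at month 8: C$1,674,963.8498… × (1 + 0.006)^4 = C$1,715,526.2237…
After C$988,000.00 payment: C$1,715,526.2237… − C$988,000.00 = C$727,526.2237…
Balance at month 16: C$727,526.2237… × (1 + 0.006)^8 = C$763,189.6953…
Penalty: 16 × 1% × C$2,600,000.00 = C$416,000.00
Final settlement = outstanding balance + penalty = C$763,189.6953… + C$416,000.00 = C$1,179,189.70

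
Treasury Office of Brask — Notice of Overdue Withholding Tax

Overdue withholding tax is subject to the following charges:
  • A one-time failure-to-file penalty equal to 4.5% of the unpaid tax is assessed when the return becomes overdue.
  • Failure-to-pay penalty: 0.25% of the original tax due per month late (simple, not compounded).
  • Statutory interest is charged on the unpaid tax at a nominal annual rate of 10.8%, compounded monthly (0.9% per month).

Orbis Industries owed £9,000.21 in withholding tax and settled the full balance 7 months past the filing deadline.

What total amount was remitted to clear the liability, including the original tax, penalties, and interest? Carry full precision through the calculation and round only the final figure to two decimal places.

£10,145.28

Failure-to-file penalty: 4.5% × £9,000.21 = £405.01…
Failure-to-pay penalty = 0.25% × £9,000.21 × 7 mo = £157.50…
Interest: £9,000.21 × ((1 + 0.009)^7 − 1) = £9,000.21 × 0.0647267… = £582.5543…
Total = £9,000.21 + £562.5131… + £582.5543… = £10,145.28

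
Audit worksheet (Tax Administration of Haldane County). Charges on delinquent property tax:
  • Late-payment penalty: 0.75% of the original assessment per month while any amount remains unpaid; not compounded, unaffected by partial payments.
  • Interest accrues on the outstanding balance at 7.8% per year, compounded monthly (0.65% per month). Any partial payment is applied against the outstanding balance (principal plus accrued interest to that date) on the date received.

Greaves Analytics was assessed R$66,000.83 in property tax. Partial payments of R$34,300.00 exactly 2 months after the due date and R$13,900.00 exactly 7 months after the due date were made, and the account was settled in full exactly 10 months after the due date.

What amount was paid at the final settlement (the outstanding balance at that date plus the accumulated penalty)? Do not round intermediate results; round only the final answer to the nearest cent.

R$25,071.11

Balance at month 2: R$66,000.8300 × (1 + 0.0065)^2 = R$66,861.6293…
After R$34,300.00 payment: R$66,861.6293… − R$34,300.00 = R$32,561.6293…
Balance at month 7: R$32,561.6293… × (1 + 0.0065)^5 = R$33,633.7293…
After R$13,900.00 payment: R$33,633.7293… − R$13,900.00 = R$19,733.7293…
Balance at month 10: R$19,733.7293… × (1 + 0.0065)^3 = R$20,121.0437…
Penalty: 10 × 0.75% × R$66,000.83 = R$4,950.06…
Final settlement = outstanding balance + penalty = R$20,121.0437… + R$4,950.06… = R$25,071.11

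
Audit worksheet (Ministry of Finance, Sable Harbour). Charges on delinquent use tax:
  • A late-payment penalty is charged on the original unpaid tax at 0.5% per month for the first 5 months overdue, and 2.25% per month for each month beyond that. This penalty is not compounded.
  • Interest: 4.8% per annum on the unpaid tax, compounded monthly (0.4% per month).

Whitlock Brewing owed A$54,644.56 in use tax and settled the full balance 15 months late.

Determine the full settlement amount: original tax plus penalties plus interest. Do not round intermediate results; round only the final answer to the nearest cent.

A$71,677.79

Penalty, months 1–5: 5 × 0.5% × A$54,644.56 = A$1,366.11…
Penalty, months 6–15: 10 × 2.25% × A$54,644.56 = A$12,295.03…
Interest: A$54,644.56 × ((1 + 0.004)^15 − 1) = A$54,644.56 × 0.0617095… = A$3,372.0870…
Total = A$54,644.56 + A$13,661.1400 + A$3,372.0870… = A$71,677.79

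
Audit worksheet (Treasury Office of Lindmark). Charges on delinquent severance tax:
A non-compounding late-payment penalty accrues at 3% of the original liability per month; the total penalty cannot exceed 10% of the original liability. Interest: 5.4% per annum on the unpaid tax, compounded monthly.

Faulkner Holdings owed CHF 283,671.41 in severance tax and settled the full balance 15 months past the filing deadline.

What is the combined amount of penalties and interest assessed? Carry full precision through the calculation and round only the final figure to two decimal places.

Penalty (uncapped): 15 × 3% × CHF 283,671.41 = CHF 127,652.13…; cap = 10% × CHF 283,671.41 = CHF 28,367.14… → penalty = CHF 28,367.14…
Interest (5.4%/yr ÷ 12 = 0.45%/month): CHF 283,671.41 × ((1 + 0.0045)^15 − 1) = CHF 19,762.8984…
Penalties + interest = CHF 28,367.1410 + CHF 19,762.8984… = CHF 48,130.04

CHF 48,130.04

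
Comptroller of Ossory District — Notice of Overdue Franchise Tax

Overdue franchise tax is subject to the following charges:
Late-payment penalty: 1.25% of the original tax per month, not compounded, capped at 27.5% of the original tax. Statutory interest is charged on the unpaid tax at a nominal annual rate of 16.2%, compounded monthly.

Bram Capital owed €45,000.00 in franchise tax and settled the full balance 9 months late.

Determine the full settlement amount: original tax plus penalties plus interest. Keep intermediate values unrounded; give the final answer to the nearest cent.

Penalty: 9 × 1.25% × €45,000.00 = €5,062.50 (below the 27.5% cap of €12,375.00)
Interest (16.2%/yr ÷ 12 = 1.35%/month): €45,000.00 × ((1 + 0.0135)^9 − 1) = €5,772.2361…
Total = €45,000.00 + €5,062.5000 + €5,772.2361… = €55,834.74

€55,834.74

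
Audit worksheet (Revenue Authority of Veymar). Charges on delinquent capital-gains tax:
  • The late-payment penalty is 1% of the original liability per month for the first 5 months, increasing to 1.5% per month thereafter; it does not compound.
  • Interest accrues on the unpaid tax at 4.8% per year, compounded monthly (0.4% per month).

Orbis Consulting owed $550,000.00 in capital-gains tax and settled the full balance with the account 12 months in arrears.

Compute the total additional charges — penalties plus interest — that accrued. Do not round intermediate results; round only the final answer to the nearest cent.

$112,238.61

Penalty, months 1–5: 5 × 1% × $550,000.00 = $27,500.00
Penalty, months 6–12: 7 × 1.5% × $550,000.00 = $57,750.00
Interest: $550,000.00 × ((1 + 0.004)^12 − 1) = $550,000.00 × 0.0490702… = $26,988.6141…
Penalties + interest = $85,250.0000 + $26,988.6141… = $112,238.61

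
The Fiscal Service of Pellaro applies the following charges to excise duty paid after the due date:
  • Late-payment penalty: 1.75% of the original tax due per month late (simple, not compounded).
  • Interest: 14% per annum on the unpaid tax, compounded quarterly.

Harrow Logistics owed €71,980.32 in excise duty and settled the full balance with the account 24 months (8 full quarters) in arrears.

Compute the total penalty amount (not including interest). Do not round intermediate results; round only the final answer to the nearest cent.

€30,231.73

Late-payment penalty = 1.75% × €71,980.32 × 24 mo = €30,231.73…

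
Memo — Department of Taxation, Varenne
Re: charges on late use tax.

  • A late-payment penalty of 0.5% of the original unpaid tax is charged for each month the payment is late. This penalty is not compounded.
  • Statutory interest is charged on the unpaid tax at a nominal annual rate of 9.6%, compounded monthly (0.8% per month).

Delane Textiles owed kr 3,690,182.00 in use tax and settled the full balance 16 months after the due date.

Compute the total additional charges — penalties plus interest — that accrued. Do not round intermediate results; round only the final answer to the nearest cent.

Late-payment penalty = 0.5% × kr 3,690,182.00 × 16 mo = kr 295,214.56
Interest: kr 3,690,182.00 × ((1 + 0.008)^16 − 1) = kr 3,690,182.00 × 0.1359743… = kr 501,769.9880…
Penalties + interest = kr 295,214.5600 + kr 501,769.9880… = kr 796,984.55

kr 796,984.55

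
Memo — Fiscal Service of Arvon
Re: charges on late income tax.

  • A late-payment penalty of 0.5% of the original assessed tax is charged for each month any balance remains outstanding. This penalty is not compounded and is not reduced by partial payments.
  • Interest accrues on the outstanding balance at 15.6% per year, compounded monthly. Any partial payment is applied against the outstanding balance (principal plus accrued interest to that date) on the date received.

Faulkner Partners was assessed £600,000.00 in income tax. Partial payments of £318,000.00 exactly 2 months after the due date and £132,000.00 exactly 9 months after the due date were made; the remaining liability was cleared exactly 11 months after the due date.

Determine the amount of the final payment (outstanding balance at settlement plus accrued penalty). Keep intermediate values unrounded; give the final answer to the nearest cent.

Monthly rate = 15.6% ÷ 12 = 1.3%
Balance at month 2: £600,000.0000 × (1 + 0.013)^2 = £615,701.4000
After £318,000.00 payment: £615,701.4000 − £318,000.00 = £297,701.4000
Balance at month 9: £297,701.4000 × (1 + 0.013)^7 = £325,871.9613…
After £132,000.00 payment: £325,871.9613… − £132,000.00 = £193,871.9613…
Balance at month 11: £193,871.9613… × (1 + 0.013)^2 = £198,945.3967…
Penalty: 11 × 0.5% × £600,000.00 = £33,000.00
Final settlement = outstanding balance + penalty = £198,945.3967… + £33,000.00 = £231,945.40

£231,945.40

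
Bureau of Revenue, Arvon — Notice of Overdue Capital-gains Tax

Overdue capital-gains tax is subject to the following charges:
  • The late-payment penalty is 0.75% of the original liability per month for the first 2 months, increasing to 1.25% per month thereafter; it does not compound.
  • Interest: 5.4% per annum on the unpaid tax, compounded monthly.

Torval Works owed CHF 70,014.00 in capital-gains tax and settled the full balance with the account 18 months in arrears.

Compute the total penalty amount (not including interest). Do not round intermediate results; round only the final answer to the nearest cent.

Penalty, months 1–2: 2 × 0.75% × CHF 70,014.00 = CHF 1,050.21
Penalty, months 3–18: 16 × 1.25% × CHF 70,014.00 = CHF 14,002.80
Total penalty = CHF 1,050.21 + CHF 14,002.80 = CHF 15,053.01

CHF 15,053.01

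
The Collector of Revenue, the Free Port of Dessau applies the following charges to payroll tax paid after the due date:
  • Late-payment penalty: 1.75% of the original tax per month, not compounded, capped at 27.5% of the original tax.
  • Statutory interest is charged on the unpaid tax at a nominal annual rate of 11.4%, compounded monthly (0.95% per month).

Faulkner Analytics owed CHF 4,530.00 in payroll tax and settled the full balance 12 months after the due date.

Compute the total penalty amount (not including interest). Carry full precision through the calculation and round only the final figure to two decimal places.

Penalty: 12 × 1.75% × CHF 4,530.00 = CHF 951.30 (below the 27.5% cap of CHF 1,245.75)

CHF 951.30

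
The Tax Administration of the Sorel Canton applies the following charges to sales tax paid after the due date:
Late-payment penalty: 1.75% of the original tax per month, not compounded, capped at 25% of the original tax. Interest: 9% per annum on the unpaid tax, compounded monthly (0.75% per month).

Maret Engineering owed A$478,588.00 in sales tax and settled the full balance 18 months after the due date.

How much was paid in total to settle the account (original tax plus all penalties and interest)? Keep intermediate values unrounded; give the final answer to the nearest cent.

A$667,132.71

Penalty (uncapped): 18 × 1.75% × A$478,588.00 = A$150,755.22; cap = 25% × A$478,588.00 = A$119,647.00 → penalty = A$119,647.00
Interest: A$478,588.00 × ((1 + 0.0075)^18 − 1) = A$478,588.00 × 0.1439604… = A$68,897.7145…
Total = A$478,588.00 + A$119,647.0000 + A$68,897.7145… = A$667,132.71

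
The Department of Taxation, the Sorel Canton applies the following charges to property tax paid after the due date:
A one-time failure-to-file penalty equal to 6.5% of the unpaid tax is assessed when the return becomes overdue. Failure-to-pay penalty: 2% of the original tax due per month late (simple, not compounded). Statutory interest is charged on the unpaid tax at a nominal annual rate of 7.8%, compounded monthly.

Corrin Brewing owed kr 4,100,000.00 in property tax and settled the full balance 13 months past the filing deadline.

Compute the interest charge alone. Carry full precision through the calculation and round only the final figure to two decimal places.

Interest (7.8%/yr ÷ 12 = 0.65%/month): kr 4,100,000.00 × ((1 + 0.0065)^13 − 1) = kr 360,288.8699…

kr 360,288.87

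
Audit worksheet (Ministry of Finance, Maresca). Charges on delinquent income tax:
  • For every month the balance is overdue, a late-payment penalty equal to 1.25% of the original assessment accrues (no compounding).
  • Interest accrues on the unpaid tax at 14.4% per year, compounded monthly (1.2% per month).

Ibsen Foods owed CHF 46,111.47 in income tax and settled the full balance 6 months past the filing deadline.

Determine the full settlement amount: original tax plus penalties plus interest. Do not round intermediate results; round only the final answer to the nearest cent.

CHF 52,991.06

Late-payment penalty: 6 × 1.25% × CHF 46,111.47 = CHF 3,458.36…
Interest: CHF 46,111.47 × ((1 + 0.012)^6 − 1) = CHF 46,111.47 × 0.0741949… = CHF 3,421.2346…
Total = CHF 46,111.47 + CHF 3,458.3603… + CHF 3,421.2346… = CHF 52,991.06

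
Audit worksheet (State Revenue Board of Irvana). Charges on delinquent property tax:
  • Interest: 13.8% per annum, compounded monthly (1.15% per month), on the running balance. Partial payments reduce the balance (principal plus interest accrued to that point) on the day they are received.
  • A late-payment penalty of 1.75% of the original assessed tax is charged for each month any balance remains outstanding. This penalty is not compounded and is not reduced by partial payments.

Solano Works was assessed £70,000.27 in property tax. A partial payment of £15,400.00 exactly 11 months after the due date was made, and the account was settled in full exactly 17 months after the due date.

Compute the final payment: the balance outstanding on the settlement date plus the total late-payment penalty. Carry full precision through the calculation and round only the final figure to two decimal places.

Balance at month 11: £70,000.2700 × (1 + 0.0115)^11 = £79,382.4454…
After £15,400.00 payment: £79,382.4454… − £15,400.00 = £63,982.4454…
Balance at month 17: £63,982.4454… × (1 + 0.0115)^6 = £68,526.1224…
Penalty: 17 × 1.75% × £70,000.27 = £20,825.08…
Final settlement = outstanding balance + penalty = £68,526.1224… + £20,825.08… = £89,351.20

£89,351.20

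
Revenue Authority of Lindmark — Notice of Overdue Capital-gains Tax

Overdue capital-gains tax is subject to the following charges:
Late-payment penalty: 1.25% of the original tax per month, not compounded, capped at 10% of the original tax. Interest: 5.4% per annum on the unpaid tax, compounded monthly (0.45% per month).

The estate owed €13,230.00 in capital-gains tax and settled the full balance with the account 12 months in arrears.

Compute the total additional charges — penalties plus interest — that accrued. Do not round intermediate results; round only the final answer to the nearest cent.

Penalty (uncapped): 12 × 1.25% × €13,230.00 = €1,984.50; cap = 10% × €13,230.00 = €1,323.00 → penalty = €1,323.00
Interest: €13,230.00 × ((1 + 0.0045)^12 − 1) = €13,230.00 × 0.0553568… = €732.3698…
Penalties + interest = €1,323.0000 + €732.3698… = €2,055.37

€2,055.37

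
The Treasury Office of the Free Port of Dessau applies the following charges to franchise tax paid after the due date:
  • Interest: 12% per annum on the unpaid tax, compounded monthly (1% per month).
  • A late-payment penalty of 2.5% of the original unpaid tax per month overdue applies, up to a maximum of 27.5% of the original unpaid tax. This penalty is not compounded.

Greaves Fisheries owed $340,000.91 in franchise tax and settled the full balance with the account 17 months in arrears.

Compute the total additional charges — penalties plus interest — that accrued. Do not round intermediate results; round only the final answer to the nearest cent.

$156,163.92

Penalty (uncapped): 17 × 2.5% × $340,000.91 = $144,500.39…; cap = 27.5% × $340,000.91 = $93,500.25… → penalty = $93,500.25…
Interest: $340,000.91 × ((1 + 0.01)^17 − 1) = $340,000.91 × 0.1843044… = $62,663.6744…
Penalties + interest = $93,500.2503… + $62,663.6744… = $156,163.92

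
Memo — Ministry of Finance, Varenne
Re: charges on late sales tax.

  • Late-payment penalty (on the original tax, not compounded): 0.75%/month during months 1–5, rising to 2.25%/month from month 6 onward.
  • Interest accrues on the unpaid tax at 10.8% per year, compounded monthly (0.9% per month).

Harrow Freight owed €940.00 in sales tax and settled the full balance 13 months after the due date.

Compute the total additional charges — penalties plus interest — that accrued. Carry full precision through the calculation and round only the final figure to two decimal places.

€320.57

Penalty, months 1–5: 5 × 0.75% × €940.00 = €35.25
Penalty, months 6–13: 8 × 2.25% × €940.00 = €169.20
Interest: €940.00 × ((1 + 0.009)^13 − 1) = €940.00 × 0.1235313… = €116.1194…
Penalties + interest = €204.4500 + €116.1194… = €320.57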